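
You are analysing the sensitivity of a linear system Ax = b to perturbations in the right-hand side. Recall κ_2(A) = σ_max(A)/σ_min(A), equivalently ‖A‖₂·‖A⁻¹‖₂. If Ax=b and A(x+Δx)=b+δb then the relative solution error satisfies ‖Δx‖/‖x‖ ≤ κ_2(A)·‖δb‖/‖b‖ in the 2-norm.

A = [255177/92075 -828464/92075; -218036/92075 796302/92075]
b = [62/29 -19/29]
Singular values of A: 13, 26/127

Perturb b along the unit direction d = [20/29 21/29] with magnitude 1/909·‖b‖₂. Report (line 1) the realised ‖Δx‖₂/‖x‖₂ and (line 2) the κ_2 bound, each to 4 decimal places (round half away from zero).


0.0025
0.0699

largest singular value 13, smallest 26/127
condition number: 13 ÷ (26/127) = 63.5000
bound on ‖Δx‖/‖x‖: κ·ε = 63.5000·1/909 = 0.0699
solve Ax = b  →  x = [4.7323 1.2200]
2-norm of b is 2.2361; of x, 4.8870
with δb = [0.0017 0.0018], A·Δx = δb → ‖Δx‖ = 0.0120
realised ‖Δx‖/‖x‖ = 0.0025
tightness: 0.0025 against a bound of 0.0699 (unrounded ratio ≈ 0.0352)


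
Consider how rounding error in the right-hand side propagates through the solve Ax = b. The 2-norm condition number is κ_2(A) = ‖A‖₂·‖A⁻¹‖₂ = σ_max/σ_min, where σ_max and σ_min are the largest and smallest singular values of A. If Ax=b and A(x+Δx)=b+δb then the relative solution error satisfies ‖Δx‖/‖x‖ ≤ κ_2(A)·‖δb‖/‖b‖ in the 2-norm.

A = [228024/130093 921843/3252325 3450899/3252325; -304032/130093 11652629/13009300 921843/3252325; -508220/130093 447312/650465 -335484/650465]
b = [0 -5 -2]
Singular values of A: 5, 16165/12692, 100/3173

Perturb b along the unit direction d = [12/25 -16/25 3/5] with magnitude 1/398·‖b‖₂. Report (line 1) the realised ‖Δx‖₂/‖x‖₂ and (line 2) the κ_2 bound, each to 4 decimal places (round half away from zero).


from the listed singular values, σ₁ = 5, σ_n = 100/3173
κ_2(A) = 5 / (100/3173) = 158.6500
perturbation bound = 158.6500·1/398 = 0.3986
solve Ax = b  →  x = [-13.1498 -51.0835 35.3683]
‖b‖₂ = 5.3852 and ‖x‖₂ = 63.5087
with δb = [0.0065 -0.0087 0.0081], A·Δx = δb → ‖Δx‖ = 0.4293
relative error = 0.0068
realised/bound (from unrounded values) ≈ 0.0170

0.0068
0.3986


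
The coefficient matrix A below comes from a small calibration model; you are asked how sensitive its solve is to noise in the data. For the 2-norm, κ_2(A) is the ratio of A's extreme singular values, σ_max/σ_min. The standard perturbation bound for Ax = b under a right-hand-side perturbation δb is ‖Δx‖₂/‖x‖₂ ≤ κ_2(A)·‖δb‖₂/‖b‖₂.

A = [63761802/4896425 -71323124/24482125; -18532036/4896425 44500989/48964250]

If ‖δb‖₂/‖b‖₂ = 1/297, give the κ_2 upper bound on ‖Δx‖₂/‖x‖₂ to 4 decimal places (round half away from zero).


form AᵀA = [172058683028/935608889 -193562453682/4678044445; -193562453682/4678044445 871347905969/93560888900] with trace 440907712409/2281972900 and determinant 373301041/570493225
eigenvalues of AᵀA: λ = (tr ± √(tr²−4·det))/2 = 19321/100, 77284/22819729
κ = σ_max/σ_min = (139/10)/(278/4777) = 238.8500
bound on ‖Δx‖/‖x‖: κ·ε = 238.8500·1/297 = 0.8042

0.8042


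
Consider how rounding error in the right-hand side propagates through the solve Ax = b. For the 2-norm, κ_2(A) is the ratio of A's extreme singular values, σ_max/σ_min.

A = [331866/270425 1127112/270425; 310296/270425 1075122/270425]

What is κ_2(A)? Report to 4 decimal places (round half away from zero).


373.0000

AᵀA = [245444292/86955625 841446144/86955625; 841446144/86955625 2884980708/86955625]; tr = 5008680/139129, det = 1296/139129
λ_max, λ_min = (5008680/139129 ± √25086154097664/19356878641)/2 = 36, 36/139129
σ_max=√36=6, σ_min=√(36/139129)=(6/373) → κ = 373.0000


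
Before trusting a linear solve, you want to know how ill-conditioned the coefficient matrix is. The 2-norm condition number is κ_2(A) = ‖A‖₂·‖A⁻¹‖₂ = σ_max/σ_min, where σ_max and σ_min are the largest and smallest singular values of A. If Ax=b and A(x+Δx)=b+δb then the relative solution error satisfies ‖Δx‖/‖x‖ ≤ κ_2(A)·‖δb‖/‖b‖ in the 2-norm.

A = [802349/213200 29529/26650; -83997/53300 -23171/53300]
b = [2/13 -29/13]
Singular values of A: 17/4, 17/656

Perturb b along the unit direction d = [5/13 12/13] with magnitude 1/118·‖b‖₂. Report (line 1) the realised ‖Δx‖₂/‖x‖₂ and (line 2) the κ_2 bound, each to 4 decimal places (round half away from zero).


from the listed singular values, σ₁ = 17/4, σ_n = 17/656
κ = σ_max/σ_min = (17/4)/(17/656) = 164.0000
perturbation bound = 164.0000·1/118 = 1.3898
solve Ax = b  →  x = [21.8353 -74.0235]
‖b‖₂ = 2.2361 and ‖x‖₂ = 77.1768
re-solving with b+δb shifts x by Δx of norm 0.7312
dividing the unrounded norms, ‖Δx‖/‖x‖ = 0.0095
tightness: 0.0095 against a bound of 1.3898 (unrounded ratio ≈ 0.0068)

0.0095
1.3898


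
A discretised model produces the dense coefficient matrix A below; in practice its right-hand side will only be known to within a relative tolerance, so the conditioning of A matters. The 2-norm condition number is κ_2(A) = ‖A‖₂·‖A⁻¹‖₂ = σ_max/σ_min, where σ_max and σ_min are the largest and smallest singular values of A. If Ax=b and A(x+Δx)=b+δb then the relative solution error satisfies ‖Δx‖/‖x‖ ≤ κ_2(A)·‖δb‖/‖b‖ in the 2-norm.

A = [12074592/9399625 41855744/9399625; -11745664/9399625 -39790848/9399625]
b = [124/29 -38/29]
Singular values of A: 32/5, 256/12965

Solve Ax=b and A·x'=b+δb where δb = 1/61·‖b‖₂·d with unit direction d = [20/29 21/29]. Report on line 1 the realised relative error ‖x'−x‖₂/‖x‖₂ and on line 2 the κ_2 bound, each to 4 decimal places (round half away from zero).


0.0367
5.3135

largest singular value 32/5, smallest 256/12965
κ_2(A) = (32/5) / (256/12965) = 324.1250
worst-case relative error ≤ 324.1250 × 1/61 = 5.3135
solve Ax = b  →  x = [-97.0625 28.9609]
2-norm of b is 4.4721; of x, 101.2910
δb = ε·‖b‖·d = [0.0506 0.0531]; solving A·Δx = δb gives ‖Δx‖ = 3.7129
relative error = 0.0367
realised/bound (from unrounded values) ≈ 0.0069


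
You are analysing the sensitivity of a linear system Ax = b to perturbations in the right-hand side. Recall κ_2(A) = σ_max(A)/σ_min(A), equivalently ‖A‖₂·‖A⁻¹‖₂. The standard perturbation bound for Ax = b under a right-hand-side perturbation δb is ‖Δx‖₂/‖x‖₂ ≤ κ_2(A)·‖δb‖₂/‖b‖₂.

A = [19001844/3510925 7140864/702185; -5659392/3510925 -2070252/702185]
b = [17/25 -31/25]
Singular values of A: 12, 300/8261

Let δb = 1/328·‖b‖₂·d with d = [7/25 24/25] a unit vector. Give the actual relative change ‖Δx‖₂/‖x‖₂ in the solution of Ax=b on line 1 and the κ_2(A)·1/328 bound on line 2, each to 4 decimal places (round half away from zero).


from the listed singular values, σ₁ = 12, σ_n = 300/8261
κ_2(A) = 12 / (300/8261) = 330.4400
worst-case relative error ≤ 330.4400 × 1/328 = 1.0074
solve Ax = b  →  x = [24.3363 -12.8849]
‖b‖₂ = 1.4142 and ‖x‖₂ = 27.5368
with δb = [0.0012 0.0041], A·Δx = δb → ‖Δx‖ = 0.1187
realised ‖Δx‖/‖x‖ = 0.0043
so the bound overstates the realised error by a factor of ≈ 233.6574 (computed from the unrounded values)

0.0043
1.0074


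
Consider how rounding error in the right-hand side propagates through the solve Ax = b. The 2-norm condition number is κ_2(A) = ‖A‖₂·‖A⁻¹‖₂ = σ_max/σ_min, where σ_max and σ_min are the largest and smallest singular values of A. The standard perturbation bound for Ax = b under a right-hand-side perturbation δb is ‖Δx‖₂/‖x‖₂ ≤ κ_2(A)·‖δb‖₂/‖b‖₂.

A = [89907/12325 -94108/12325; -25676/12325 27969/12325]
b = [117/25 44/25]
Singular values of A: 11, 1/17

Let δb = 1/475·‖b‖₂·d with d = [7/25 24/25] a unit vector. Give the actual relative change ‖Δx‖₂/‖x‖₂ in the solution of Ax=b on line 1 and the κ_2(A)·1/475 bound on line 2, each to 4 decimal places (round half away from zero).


0.0035
0.3937

from the listed singular values, σ₁ = 11, σ_n = 1/17
κ_2(A) = 11 / (1/17) = 187.0000
perturbation bound = 187.0000·1/475 = 0.3937
solve Ax = b  →  x = [37.1818 34.9091]
‖b‖ = 5.0000, ‖x‖ = 51.0013
Δx = A⁻¹·δb where δb = 1/475·5.0000·d; ‖Δx‖ = 0.1789
dividing the unrounded norms, ‖Δx‖/‖x‖ = 0.0035
realised/bound (from unrounded values) ≈ 0.0089


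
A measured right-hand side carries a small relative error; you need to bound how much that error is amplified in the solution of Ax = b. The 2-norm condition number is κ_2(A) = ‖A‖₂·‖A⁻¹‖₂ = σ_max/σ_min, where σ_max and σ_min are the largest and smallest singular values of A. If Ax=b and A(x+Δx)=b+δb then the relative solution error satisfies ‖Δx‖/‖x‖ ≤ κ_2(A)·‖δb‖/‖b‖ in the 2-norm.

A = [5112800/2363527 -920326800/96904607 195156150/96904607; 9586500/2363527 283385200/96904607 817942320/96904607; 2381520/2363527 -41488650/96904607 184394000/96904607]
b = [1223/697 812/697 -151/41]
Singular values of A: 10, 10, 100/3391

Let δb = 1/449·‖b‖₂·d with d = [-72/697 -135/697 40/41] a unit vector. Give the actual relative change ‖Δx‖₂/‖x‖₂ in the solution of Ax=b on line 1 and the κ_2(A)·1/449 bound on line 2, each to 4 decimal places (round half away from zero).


largest singular value 10, smallest 100/3391
condition number: 10 ÷ (100/3391) = 339.1000
worst-case relative error ≤ 339.1000 × 1/449 = 0.7552
solve Ax = b  →  x = [119.7294 13.8947 -62.2096]
‖b‖ = 4.2426, ‖x‖ = 135.6401
with δb = [-0.0010 -0.0018 0.0092], A·Δx = δb → ‖Δx‖ = 0.3204
relative error = 0.0024
realised/bound (from unrounded values) ≈ 0.0031

0.0024
0.7552


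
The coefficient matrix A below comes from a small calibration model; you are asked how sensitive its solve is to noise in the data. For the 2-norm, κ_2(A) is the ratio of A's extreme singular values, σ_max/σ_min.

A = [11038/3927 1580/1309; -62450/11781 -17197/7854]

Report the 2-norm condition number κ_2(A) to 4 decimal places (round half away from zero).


M = AᵀA = [17289064/480249 2401165/160083; 2401165/160083 1334281/213444]. tr(M)=81164785/1920996, det(M)=28561/480249
solving λ² − 81164785/1920996·λ + 28561/480249 = 0 gives λ = 169/4, 676/480249
so κ_2 = √((169/4) / (676/480249)) = 173.2500

173.2500


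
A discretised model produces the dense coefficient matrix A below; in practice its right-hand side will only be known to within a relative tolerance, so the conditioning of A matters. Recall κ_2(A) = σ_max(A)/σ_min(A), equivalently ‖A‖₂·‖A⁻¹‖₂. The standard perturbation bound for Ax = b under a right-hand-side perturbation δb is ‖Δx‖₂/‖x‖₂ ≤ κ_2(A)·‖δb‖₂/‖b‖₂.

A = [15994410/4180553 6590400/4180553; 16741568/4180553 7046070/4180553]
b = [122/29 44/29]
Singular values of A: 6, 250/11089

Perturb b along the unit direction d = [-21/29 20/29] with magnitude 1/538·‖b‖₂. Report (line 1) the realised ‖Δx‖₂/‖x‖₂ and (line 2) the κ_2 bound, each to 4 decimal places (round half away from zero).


0.0042
0.4947

from the listed singular values, σ₁ = 6, σ_n = 250/11089
condition number: 6 ÷ (250/11089) = 266.1360
worst-case relative error ≤ 266.1360 × 1/538 = 0.4947
solve Ax = b  →  x = [34.7354 -81.6316]
‖b‖₂ = 4.4721 and ‖x‖₂ = 88.7145
δb = ε·‖b‖·d = [-0.0060 0.0057]; solving A·Δx = δb gives ‖Δx‖ = 0.3687
dividing the unrounded norms, ‖Δx‖/‖x‖ = 0.0042
tightness: 0.0042 against a bound of 0.4947 (unrounded ratio ≈ 0.0084)


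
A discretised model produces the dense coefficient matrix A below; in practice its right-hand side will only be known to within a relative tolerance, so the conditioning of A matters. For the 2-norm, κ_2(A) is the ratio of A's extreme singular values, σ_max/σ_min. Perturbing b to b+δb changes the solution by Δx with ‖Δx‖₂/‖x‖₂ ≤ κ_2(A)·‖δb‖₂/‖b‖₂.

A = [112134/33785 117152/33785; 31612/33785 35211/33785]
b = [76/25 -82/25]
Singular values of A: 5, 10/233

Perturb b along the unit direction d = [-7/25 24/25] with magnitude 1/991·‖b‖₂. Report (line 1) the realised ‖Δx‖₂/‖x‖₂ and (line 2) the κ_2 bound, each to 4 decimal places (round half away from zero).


0.0011
0.1176

largest singular value 5, smallest 10/233
κ = σ_max/σ_min = 5/(10/233) = 116.5000
worst-case relative error ≤ 116.5000 × 1/991 = 0.1176
solve Ax = b  →  x = [67.7655 -63.9862]
‖b‖ = 4.4721, ‖x‖ = 93.2009
Δx = A⁻¹·δb where δb = 1/991·4.4721·d; ‖Δx‖ = 0.1051
relative error = 0.0011
so the bound overstates the realised error by a factor of ≈ 104.2017 (computed from the unrounded values)


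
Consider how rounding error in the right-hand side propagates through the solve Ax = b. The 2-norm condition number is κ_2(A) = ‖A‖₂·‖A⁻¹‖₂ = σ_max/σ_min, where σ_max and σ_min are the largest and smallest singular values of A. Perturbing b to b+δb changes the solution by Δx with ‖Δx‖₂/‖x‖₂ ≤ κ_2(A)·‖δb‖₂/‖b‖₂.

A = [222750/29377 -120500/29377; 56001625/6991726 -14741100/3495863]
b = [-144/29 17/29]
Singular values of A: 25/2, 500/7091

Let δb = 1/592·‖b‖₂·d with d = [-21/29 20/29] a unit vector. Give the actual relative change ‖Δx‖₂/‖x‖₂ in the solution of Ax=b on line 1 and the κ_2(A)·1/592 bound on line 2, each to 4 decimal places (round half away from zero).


σ_max = 25/2, σ_min = 500/7091
κ_2(A) = (25/2) / (500/7091) = 177.2750
worst-case relative error ≤ 177.2750 × 1/592 = 0.2995
solve Ax = b  →  x = [26.4838 50.1671]
2-norm of b is 5.0000; of x, 56.7285
δb = ε·‖b‖·d = [-0.0061 0.0058]; solving A·Δx = δb gives ‖Δx‖ = 0.1198
realised ‖Δx‖/‖x‖ = 0.0021
realised/bound (from unrounded values) ≈ 0.0071

0.0021
0.2995


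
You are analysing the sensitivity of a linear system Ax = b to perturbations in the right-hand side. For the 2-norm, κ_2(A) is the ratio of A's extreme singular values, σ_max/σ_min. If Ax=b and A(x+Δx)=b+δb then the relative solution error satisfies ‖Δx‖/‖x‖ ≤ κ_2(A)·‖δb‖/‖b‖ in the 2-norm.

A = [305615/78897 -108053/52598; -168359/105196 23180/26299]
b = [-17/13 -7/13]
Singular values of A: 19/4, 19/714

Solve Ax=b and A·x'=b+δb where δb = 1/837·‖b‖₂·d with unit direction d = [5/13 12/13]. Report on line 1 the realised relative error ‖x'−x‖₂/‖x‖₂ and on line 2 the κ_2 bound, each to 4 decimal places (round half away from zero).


largest singular value 19/4, smallest 19/714
condition number: (19/4) ÷ (19/714) = 178.5000
worst-case relative error ≤ 178.5000 × 1/837 = 0.2133
solve Ax = b  →  x = [-17.8700 -33.0588]
‖b‖₂ = 1.4142 and ‖x‖₂ = 37.5795
re-solving with b+δb shifts x by Δx of norm 0.0635
realised ‖Δx‖/‖x‖ = 0.0017
tightness: 0.0017 against a bound of 0.2133 (unrounded ratio ≈ 0.0079)

0.0017
0.2133


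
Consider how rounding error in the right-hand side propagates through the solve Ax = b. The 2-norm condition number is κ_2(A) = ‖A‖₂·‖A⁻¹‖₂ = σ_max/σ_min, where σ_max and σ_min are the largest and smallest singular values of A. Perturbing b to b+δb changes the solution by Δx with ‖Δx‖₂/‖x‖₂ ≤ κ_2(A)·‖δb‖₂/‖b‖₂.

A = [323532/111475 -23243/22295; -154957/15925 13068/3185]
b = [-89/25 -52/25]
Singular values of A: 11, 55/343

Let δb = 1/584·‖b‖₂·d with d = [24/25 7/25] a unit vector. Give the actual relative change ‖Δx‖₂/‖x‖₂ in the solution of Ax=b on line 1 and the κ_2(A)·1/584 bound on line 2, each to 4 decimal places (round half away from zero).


0.0018
0.1175

largest singular value 11, smallest 55/343
κ = σ_max/σ_min = 11/(55/343) = 68.6000
κ_2(A)·‖δb‖/‖b‖ = 0.1175
solve Ax = b  →  x = [-9.5105 -23.0615]
‖b‖ = 4.1231, ‖x‖ = 24.9456
re-solving with b+δb shifts x by Δx of norm 0.0440
realised ‖Δx‖/‖x‖ = 0.0018
realised/bound (from unrounded values) ≈ 0.0150


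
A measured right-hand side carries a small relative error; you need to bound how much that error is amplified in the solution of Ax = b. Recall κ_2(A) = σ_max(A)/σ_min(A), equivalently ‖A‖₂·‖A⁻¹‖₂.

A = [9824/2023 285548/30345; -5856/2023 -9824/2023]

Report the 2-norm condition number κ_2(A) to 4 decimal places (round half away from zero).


39.3750

M = AᵀA = [26624/833 746624/12495; 746624/12495 21016208/187425]. tr(M)=1588624/11025, det(M)=16384/1225
char-poly roots: 144 and 1024/11025
so κ_2 = √(144 / (1024/11025)) = 39.3750


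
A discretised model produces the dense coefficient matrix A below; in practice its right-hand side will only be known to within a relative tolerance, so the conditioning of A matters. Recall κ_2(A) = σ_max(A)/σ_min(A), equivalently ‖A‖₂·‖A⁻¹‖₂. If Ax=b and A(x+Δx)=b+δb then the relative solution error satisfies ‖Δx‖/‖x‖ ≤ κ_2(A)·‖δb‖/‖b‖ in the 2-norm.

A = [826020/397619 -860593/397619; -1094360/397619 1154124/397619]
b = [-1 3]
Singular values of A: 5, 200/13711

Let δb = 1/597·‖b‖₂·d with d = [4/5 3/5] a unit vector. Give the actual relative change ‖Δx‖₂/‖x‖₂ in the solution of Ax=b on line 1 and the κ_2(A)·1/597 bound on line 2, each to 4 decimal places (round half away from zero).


0.0053
0.5742

from the listed singular values, σ₁ = 5, σ_n = 200/13711
κ_2(A) = 5 / (200/13711) = 342.7750
κ_2(A)·‖δb‖/‖b‖ = 0.5742
solve Ax = b  →  x = [49.2295 47.7138]
‖b‖ = 3.1623, ‖x‖ = 68.5576
with δb = [0.0042 0.0032], A·Δx = δb → ‖Δx‖ = 0.3631
dividing the unrounded norms, ‖Δx‖/‖x‖ = 0.0053
tightness: 0.0053 against a bound of 0.5742 (unrounded ratio ≈ 0.0092)


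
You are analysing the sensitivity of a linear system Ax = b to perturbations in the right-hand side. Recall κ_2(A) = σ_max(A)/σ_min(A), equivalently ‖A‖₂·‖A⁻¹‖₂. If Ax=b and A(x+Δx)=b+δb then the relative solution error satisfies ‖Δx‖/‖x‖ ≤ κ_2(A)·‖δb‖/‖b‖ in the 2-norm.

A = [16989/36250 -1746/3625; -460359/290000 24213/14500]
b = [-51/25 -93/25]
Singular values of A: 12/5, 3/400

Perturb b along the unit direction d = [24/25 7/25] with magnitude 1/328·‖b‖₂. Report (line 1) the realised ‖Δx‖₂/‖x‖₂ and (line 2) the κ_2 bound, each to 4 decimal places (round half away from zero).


from the listed singular values, σ₁ = 12/5, σ_n = 3/400
κ = σ_max/σ_min = (12/5)/(3/400) = 320.0000
perturbation bound = 320.0000·1/328 = 0.9756
solve Ax = b  →  x = [-288.7931 -276.7672]
‖b‖₂ = 4.2426 and ‖x‖₂ = 400.0020
Δx = A⁻¹·δb where δb = 1/328·4.2426·d; ‖Δx‖ = 1.7247
relative error = 0.0043
so the bound overstates the realised error by a factor of ≈ 226.2753 (computed from the unrounded values)

0.0043
0.9756


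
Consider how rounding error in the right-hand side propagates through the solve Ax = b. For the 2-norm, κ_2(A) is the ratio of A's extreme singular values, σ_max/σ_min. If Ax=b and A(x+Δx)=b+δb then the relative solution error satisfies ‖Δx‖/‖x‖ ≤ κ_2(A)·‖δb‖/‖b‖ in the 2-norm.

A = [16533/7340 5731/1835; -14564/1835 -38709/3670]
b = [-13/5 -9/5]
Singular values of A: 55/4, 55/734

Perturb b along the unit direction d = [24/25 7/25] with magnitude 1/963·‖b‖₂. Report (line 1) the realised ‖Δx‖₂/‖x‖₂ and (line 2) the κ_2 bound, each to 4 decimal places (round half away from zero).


0.0011
0.1906

σ_max = 55/4, σ_min = 55/734
condition number: (55/4) ÷ (55/734) = 183.5000
worst-case relative error ≤ 183.5000 × 1/963 = 0.1906
solve Ax = b  →  x = [32.0727 -23.9636]
2-norm of b is 3.1623; of x, 40.0364
Δx = A⁻¹·δb where δb = 1/963·3.1623·d; ‖Δx‖ = 0.0438
dividing the unrounded norms, ‖Δx‖/‖x‖ = 0.0011
tightness: 0.0011 against a bound of 0.1906 (unrounded ratio ≈ 0.0057)


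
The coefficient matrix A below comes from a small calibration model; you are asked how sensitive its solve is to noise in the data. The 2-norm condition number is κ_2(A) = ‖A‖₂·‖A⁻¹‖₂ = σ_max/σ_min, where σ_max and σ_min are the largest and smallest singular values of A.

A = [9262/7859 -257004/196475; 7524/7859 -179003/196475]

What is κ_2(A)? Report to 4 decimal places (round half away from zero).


27.1000

form AᵀA = [4910180/2129789 -25704756/10648945; -25704756/10648945 135300869/53244725] with trace 8898461/1836025 and determinant 58564/1836025
solving λ² − 8898461/1836025·λ + 58564/1836025 = 0 gives λ = 121/25, 484/73441
so κ_2 = √((121/25) / (484/73441)) = 27.1000


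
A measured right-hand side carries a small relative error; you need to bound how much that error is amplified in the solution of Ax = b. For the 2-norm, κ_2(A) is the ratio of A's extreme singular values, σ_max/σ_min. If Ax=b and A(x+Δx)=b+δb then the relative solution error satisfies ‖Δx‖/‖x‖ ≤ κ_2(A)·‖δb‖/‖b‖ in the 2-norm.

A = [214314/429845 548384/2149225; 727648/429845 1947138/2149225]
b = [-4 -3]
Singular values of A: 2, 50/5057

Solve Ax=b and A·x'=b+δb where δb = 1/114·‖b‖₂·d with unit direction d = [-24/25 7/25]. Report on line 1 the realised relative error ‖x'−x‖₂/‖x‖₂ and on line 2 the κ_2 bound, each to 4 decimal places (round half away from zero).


0.0146
1.7744

σ_max = 2, σ_min = 50/5057
κ_2(A) = 2 / (50/5057) = 202.2800
worst-case relative error ≤ 202.2800 × 1/114 = 1.7744
solve Ax = b  →  x = [-144.5506 266.7824]
2-norm of b is 5.0000; of x, 303.4266
Δx = A⁻¹·δb where δb = 1/114·5.0000·d; ‖Δx‖ = 4.4360
dividing the unrounded norms, ‖Δx‖/‖x‖ = 0.0146
so the bound overstates the realised error by a factor of ≈ 121.3706 (computed from the unrounded values)


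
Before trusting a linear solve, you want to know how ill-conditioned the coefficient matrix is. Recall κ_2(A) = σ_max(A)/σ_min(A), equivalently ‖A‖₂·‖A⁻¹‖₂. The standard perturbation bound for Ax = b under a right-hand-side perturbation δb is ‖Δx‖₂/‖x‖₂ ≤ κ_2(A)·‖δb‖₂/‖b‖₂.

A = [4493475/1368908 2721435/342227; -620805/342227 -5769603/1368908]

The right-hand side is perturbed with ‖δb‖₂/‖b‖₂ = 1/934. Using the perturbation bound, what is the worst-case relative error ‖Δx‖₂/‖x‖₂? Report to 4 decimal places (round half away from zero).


M = AᵀA = [91203111225/6484114576 13676901840/405257161; 13676901840/405257161 525216796281/6484114576]. tr(M)=308209953753/3242057288, det(M)=36147515625/103745833216
λ_max, λ_min = (308209953753/3242057288 ± √1484042602388547002256/164233366541779921)/2 = 1521/16, 23765625/6484114576
σ_max=√(1521/16)=(39/4), σ_min=√(23765625/6484114576)=(4875/80524) → κ = 161.0480
worst-case relative error ≤ 161.0480 × 1/934 = 0.1724

0.1724


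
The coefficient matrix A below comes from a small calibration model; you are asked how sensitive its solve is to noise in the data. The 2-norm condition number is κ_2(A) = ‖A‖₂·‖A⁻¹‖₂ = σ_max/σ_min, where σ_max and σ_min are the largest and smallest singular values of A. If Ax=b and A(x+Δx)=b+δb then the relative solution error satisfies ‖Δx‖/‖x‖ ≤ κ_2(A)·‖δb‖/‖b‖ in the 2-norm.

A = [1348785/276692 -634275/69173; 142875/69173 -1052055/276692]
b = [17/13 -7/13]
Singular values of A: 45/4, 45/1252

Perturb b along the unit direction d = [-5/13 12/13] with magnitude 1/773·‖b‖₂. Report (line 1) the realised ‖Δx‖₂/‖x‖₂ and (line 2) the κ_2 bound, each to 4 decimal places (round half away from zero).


largest singular value 45/4, smallest 45/1252
κ = σ_max/σ_min = (45/4)/(45/1252) = 313.0000
κ_2(A)·‖δb‖/‖b‖ = 0.4049
solve Ax = b  →  x = [-24.5072 -13.1712]
‖b‖ = 1.4142, ‖x‖ = 27.8224
with δb = [-0.0007 0.0017], A·Δx = δb → ‖Δx‖ = 0.0509
realised ‖Δx‖/‖x‖ = 0.0018
realised/bound (from unrounded values) ≈ 0.0045

0.0018
0.4049


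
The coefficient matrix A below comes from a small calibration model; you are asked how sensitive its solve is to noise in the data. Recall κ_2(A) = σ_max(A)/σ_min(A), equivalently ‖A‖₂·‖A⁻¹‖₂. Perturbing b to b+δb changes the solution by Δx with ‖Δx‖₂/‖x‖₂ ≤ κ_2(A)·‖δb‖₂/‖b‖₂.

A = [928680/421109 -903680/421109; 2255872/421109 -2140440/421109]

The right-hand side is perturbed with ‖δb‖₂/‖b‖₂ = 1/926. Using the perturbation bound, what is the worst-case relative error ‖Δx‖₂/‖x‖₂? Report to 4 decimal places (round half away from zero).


M = AᵀA = [35215414336/1049306449 -33537208320/1049306449; -33537208320/1049306449 31941544000/1049306449]. tr(M)=79853696/1247689, det(M)=102400/1247689
solving λ² − 79853696/1247689·λ + 102400/1247689 = 0 gives λ = 64, 1600/1247689
κ = σ_max/σ_min = 8/(40/1117) = 223.4000
perturbation bound = 223.4000·1/926 = 0.2413

0.2413


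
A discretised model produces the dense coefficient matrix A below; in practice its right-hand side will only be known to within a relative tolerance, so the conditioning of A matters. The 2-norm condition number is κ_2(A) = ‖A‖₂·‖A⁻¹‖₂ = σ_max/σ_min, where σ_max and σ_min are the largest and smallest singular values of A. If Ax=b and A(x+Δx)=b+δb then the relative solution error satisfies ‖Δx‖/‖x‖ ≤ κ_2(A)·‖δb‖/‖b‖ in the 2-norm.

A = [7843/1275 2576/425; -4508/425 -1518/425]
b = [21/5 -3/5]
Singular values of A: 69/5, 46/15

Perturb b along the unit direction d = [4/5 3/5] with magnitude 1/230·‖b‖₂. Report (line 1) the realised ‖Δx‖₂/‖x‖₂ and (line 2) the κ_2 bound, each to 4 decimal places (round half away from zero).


from the listed singular values, σ₁ = 69/5, σ_n = 46/15
condition number: (69/5) ÷ (46/15) = 4.5000
κ_2(A)·‖δb‖/‖b‖ = 0.0196
solve Ax = b  →  x = [-0.2685 0.9655]
‖b‖ = 4.2426, ‖x‖ = 1.0021
Δx = A⁻¹·δb where δb = 1/230·4.2426·d; ‖Δx‖ = 0.0060
relative error = 0.0060
realised/bound (from unrounded values) ≈ 0.3068

0.0060
0.0196


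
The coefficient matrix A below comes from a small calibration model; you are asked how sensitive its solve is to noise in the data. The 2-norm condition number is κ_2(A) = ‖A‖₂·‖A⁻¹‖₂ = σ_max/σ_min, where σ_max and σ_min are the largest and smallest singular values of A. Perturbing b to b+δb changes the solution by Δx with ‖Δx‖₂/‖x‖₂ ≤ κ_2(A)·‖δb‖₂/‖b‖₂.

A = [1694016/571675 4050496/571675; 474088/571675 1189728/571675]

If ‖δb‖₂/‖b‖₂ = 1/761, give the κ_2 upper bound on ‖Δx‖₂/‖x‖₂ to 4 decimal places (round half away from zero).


AᵀA = [4951119424/522899689 11881025280/522899689; 11881025280/522899689 28515152896/522899689]; tr = 198025280/3094081, det = 262144/3094081
eigenvalues of AᵀA: λ = (tr ± √(tr²−4·det))/2 = 64, 4096/3094081
κ = σ_max/σ_min = 8/(64/1759) = 219.8750
worst-case relative error ≤ 219.8750 × 1/761 = 0.2889

0.2889


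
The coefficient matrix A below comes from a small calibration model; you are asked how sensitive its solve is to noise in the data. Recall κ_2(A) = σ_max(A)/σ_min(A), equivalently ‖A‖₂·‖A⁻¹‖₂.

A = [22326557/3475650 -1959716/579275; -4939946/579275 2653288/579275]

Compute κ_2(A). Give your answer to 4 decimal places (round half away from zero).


AᵀA = [55079421634369/483205716900 -97917046106/1610685723; -97917046106/1610685723 435216960464/13422381025]; tr = 244800111457/1671992100, det = 3429742096/10449950625
λ_max, λ_min = (244800111457/1671992100 ± √2396936979531132440809/111822303298496400)/2 = 14641/100, 937024/417998025
σ_max=√(14641/100)=(121/10), σ_min=√(937024/417998025)=(968/20445) → κ = 255.5625

255.5625


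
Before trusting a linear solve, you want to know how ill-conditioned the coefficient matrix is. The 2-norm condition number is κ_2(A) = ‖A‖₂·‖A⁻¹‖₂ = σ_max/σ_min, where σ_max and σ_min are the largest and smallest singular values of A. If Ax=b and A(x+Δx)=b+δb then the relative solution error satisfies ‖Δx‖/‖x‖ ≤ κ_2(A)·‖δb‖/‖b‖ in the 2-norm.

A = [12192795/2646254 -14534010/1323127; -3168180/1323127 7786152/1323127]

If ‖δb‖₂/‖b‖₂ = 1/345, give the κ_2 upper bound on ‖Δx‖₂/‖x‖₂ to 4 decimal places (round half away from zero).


AᵀA = [653334629625/24230658244 -391948212015/6057664561; -391948212015/6057664561 940697611236/6057664561]; tr = 26130917601/143376676, det = 23619600/35844169
eigenvalues of AᵀA: λ = (tr ± √(tr²−4·det))/2 = 729/4, 129600/35844169
κ_2(A) = √(λ_max/λ_min) = √((729/4) / (129600/35844169)) = 224.5125
perturbation bound = 224.5125·1/345 = 0.6508

0.6508


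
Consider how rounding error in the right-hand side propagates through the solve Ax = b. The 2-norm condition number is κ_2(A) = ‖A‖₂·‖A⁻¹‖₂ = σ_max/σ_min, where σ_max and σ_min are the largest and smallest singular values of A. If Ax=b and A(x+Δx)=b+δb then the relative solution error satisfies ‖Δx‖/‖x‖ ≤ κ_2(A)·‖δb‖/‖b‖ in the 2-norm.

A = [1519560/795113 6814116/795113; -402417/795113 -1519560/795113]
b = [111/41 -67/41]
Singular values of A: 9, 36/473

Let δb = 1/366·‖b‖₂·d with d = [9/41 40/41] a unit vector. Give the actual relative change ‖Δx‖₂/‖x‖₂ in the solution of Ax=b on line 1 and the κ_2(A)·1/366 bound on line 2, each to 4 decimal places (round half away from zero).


0.0086
0.3231

largest singular value 9, smallest 36/473
condition number: 9 ÷ (36/473) = 118.2500
perturbation bound = 118.2500·1/366 = 0.3231
solve Ax = b  →  x = [12.8916 -2.5589]
‖b‖₂ = 3.1623 and ‖x‖₂ = 13.1431
with δb = [0.0019 0.0084], A·Δx = δb → ‖Δx‖ = 0.1135
dividing the unrounded norms, ‖Δx‖/‖x‖ = 0.0086
tightness: 0.0086 against a bound of 0.3231 (unrounded ratio ≈ 0.0267)


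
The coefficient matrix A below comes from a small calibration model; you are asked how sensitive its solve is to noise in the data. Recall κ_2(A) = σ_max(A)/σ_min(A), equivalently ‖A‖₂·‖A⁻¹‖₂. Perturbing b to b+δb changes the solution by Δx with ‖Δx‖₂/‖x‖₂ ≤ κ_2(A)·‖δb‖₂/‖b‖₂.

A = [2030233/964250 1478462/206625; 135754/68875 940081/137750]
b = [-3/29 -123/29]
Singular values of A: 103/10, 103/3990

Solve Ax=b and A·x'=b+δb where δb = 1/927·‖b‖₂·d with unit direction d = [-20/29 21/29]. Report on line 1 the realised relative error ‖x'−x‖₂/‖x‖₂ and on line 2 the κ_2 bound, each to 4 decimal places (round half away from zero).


from the listed singular values, σ₁ = 103/10, σ_n = 103/3990
κ_2(A) = (103/10) / (103/3990) = 399.0000
worst-case relative error ≤ 399.0000 × 1/927 = 0.4304
solve Ax = b  →  x = [111.4835 -32.8194]
‖b‖₂ = 4.2426 and ‖x‖₂ = 116.2140
re-solving with b+δb shifts x by Δx of norm 0.1773
realised ‖Δx‖/‖x‖ = 0.0015
realised/bound (from unrounded values) ≈ 0.0035

0.0015
0.4304


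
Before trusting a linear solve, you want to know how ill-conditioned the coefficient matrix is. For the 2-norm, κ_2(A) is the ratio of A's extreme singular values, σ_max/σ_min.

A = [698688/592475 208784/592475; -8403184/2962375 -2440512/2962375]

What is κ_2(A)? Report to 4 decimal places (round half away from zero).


364.6000

form AᵀA = [490045114624/51927015625 142928658432/51927015625; 142928658432/51927015625 41691525376/51927015625] with trace 850778624/83083225 and determinant 65536/83083225
solving λ² − 850778624/83083225·λ + 65536/83083225 = 0 gives λ = 256/25, 256/3323329
so κ_2 = √((256/25) / (256/3323329)) = 364.6000


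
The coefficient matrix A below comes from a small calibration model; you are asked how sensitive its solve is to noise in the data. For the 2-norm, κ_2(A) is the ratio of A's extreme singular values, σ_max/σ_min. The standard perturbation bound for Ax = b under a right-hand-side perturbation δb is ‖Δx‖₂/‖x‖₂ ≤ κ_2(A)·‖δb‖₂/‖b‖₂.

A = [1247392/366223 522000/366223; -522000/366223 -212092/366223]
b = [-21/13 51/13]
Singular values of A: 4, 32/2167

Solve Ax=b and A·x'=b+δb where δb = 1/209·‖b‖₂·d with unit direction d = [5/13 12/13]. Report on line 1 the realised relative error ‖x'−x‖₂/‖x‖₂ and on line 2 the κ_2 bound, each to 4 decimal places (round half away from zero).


largest singular value 4, smallest 32/2167
κ = σ_max/σ_min = 4/(32/2167) = 270.8750
perturbation bound = 270.8750·1/209 = 1.2961
solve Ax = b  →  x = [-78.8293 187.2404]
‖b‖₂ = 4.2426 and ‖x‖₂ = 203.1576
δb = ε·‖b‖·d = [0.0078 0.0187]; solving A·Δx = δb gives ‖Δx‖ = 1.3747
realised ‖Δx‖/‖x‖ = 0.0068
realised/bound (from unrounded values) ≈ 0.0052

0.0068
1.2961


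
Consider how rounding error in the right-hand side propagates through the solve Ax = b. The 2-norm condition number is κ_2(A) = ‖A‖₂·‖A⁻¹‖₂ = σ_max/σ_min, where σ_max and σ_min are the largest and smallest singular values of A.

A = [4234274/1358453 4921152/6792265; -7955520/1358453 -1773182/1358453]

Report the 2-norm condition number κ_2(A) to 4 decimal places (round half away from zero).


form AᵀA = [281035898884/6385448281 316160658432/31927241405; 316160658432/31927241405 355785803236/159636207025] with trace 4391245256/94965025 and determinant 115600/3798601
char-poly roots: 1156/25 and 2500/3798601
κ_2(A) = √(λ_max/λ_min) = √((1156/25) / (2500/3798601)) = 265.0640

265.0640


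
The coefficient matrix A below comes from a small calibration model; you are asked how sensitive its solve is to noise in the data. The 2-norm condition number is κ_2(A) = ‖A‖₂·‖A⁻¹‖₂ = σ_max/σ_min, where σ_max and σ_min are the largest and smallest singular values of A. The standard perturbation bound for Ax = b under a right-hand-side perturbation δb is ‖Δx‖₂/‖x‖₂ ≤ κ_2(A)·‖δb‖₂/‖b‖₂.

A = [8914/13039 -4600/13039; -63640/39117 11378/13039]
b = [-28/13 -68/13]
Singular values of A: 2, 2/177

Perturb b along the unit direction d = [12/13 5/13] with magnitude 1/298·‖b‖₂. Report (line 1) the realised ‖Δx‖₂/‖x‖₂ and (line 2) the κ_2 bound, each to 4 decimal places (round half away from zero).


0.0047
0.5940

σ_max = 2, σ_min = 2/177
κ = σ_max/σ_min = 2/(2/177) = 177.0000
κ_2(A)·‖δb‖/‖b‖ = 0.5940
solve Ax = b  →  x = [-164.8235 -313.2941]
‖b‖ = 5.6569, ‖x‖ = 354.0056
Δx = A⁻¹·δb where δb = 1/298·5.6569·d; ‖Δx‖ = 1.6800
realised ‖Δx‖/‖x‖ = 0.0047
realised/bound (from unrounded values) ≈ 0.0080


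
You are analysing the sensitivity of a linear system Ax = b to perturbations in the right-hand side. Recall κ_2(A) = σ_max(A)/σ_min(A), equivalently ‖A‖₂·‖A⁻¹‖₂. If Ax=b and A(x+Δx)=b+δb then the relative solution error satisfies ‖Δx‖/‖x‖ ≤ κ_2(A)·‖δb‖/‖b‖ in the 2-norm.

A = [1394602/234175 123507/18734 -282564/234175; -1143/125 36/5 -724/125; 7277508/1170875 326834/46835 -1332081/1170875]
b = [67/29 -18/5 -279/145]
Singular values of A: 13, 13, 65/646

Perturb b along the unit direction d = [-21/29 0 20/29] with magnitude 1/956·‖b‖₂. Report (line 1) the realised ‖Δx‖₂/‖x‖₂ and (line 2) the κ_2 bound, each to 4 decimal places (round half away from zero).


from the listed singular values, σ₁ = 13, σ_n = 65/646
κ = σ_max/σ_min = 13/(65/646) = 129.2000
bound on ‖Δx‖/‖x‖: κ·ε = 129.2000·1/956 = 0.1351
solve Ax = b  →  x = [7.9111 -11.6095 -26.2996]
‖b‖₂ = 4.6904 and ‖x‖₂ = 29.8167
Δx = A⁻¹·δb where δb = 1/956·4.6904·d; ‖Δx‖ = 0.0488
relative error = 0.0016
so the bound overstates the realised error by a factor of ≈ 82.6402 (computed from the unrounded values)

0.0016
0.1351


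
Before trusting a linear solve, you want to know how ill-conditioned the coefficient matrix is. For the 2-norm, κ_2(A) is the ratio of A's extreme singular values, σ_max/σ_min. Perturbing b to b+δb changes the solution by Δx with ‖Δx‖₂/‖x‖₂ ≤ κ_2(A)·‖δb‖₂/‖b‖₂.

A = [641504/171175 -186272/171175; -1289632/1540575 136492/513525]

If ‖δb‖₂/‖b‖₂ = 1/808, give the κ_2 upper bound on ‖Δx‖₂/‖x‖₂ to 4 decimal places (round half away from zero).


0.2325

form AᵀA = [4163815424/282376125 -404802944/94125375; -404802944/94125375 39370064/31375125] with trace 36145168/2259009 and determinant 16384/2259009
solving λ² − 36145168/2259009·λ + 16384/2259009 = 0 gives λ = 16, 1024/2259009
κ = σ_max/σ_min = 4/(32/1503) = 187.8750
worst-case relative error ≤ 187.8750 × 1/808 = 0.2325


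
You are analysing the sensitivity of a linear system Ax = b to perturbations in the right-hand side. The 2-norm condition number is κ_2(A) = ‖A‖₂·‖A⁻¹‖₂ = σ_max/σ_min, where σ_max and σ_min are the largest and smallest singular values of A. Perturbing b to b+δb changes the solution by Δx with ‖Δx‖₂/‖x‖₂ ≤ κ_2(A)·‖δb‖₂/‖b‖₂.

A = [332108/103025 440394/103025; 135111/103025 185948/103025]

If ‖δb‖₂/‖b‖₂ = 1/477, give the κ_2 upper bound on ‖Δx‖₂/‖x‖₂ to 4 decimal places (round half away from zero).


0.3323

AᵀA = [152131013/12561125 202818924/12561125; 202818924/12561125 270442052/12561125]; tr = 84514613/2512225, det = 2829124/62805625
char-poly roots: 841/25 and 3364/2512225
σ_max=√(841/25)=(29/5), σ_min=√(3364/2512225)=(58/1585) → κ = 158.5000
bound on ‖Δx‖/‖x‖: κ·ε = 158.5000·1/477 = 0.3323


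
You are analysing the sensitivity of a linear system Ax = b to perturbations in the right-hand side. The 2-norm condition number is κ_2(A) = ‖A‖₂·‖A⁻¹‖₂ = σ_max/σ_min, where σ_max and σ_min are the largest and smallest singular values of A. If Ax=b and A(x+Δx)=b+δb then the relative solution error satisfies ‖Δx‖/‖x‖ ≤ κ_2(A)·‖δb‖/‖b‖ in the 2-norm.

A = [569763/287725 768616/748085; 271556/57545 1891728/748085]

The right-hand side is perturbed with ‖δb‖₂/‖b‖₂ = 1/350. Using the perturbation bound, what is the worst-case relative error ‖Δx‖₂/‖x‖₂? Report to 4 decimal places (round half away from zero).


0.6045

AᵀA = [2168196404569/82785675625 231267646296/16557135125; 231267646296/16557135125 4934207552/662285405]; tr = 9636582521/286455625, det = 181063936/7161390625
λ_max, λ_min = (9636582521/286455625 ± √92855423998770421041/82056825094140625)/2 = 841/25, 215296/286455625
κ_2(A) = √(λ_max/λ_min) = √((841/25) / (215296/286455625)) = 211.5625
bound on ‖Δx‖/‖x‖: κ·ε = 211.5625·1/350 = 0.6045


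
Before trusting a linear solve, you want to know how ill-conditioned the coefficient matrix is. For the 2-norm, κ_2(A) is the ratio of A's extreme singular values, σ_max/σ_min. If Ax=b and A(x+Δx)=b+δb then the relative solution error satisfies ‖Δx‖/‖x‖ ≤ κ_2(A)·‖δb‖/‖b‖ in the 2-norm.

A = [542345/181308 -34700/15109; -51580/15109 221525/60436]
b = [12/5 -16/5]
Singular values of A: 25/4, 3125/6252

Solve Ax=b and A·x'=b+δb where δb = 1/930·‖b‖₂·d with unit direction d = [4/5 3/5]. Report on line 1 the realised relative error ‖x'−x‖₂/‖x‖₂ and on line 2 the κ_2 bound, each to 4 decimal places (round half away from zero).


from the listed singular values, σ₁ = 25/4, σ_n = 3125/6252
condition number: (25/4) ÷ (3125/6252) = 12.5040
bound on ‖Δx‖/‖x‖: κ·ε = 12.5040·1/930 = 0.0134
solve Ax = b  →  x = [0.4634 -0.4414]
‖b‖ = 4.0000, ‖x‖ = 0.6400
with δb = [0.0034 0.0026], A·Δx = δb → ‖Δx‖ = 0.0086
dividing the unrounded norms, ‖Δx‖/‖x‖ = 0.0134
realised/bound = 1 exactly: the bound is attained for this b and d

0.0134
0.0134
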